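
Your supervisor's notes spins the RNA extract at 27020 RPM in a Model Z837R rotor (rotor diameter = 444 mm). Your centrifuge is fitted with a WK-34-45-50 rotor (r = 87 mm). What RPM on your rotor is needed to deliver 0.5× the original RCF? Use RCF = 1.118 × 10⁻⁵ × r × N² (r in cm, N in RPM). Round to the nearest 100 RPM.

Original rotor: r = 444 mm / 2 = 222 mm = 22.2 cm
RCF = 1.118 × 10⁻⁵ × r × N²
RCF_original = 1.118 × 10⁻⁵ × 22.2 × (27020)² = 1.118 × 10⁻⁵ × 22.2 × 730,080,400 ≈ 181,203 × g
Target RCF = 0.5 × 181,203 ≈ 90,601.5 × g
Your rotor: r = 87 mm = 8.7 cm
90,601.5 = 1.118 × 10⁻⁵ × 8.7 × N²
N² = 90,601.5 / (9.7266 × 10⁻⁵) = 931,481,710
N ≈ √931,481,710 ≈ 30,520.2

30500 RPM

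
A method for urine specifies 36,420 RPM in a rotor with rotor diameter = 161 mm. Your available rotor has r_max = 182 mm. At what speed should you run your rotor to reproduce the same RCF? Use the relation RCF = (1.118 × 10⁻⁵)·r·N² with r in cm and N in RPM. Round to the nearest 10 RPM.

Original rotor: r = 161 mm / 2 = 80.5 mm = 8.05 cm
RCF_original = 1.118 × 10⁻⁵ × 8.05 × (36420)² = 1.118 × 10⁻⁵ × 8.05 × 1,326,416,400 ≈ 119,376.1 × g
Your rotor: r = 182 mm = 18.2 cm
119,376.1 = 1.118 × 10⁻⁵ × 18.2 × N²
N² = 119,376.1 / (20.3476 × 10⁻⁵) = 586,683,933
N ≈ √586,683,933 ≈ 24,221.6

24220 RPM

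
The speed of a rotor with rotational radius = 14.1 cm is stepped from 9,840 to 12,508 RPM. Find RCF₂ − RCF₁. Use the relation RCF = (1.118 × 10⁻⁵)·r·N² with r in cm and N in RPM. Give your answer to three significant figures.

9400 x g

RCF₁ = 1.118 × 10⁻⁵ × 14.1 × (9840)² = 1.118 × 10⁻⁵ × 14.1 × 96,825,600 ≈ 15,263.4 × g
RCF₂ = 1.118 × 10⁻⁵ × 14.1 × (12508)² = 1.118 × 10⁻⁵ × 14.1 × 156,450,064 ≈ 24,662.5 × g
Increase = 24,662.5 − 15,263.4 = 9,399.1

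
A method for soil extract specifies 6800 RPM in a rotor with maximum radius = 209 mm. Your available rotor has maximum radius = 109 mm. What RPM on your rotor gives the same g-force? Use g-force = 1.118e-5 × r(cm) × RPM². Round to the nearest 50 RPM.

9400 RPM

Original rotor: r = 209 mm = 20.9 cm
RCF = 1.118 × 10⁻⁵ × r × N²
RCF_original = 1.118 × 10⁻⁵ × 20.9 × (6800)² = 1.118 × 10⁻⁵ × 20.9 × 46,240,000 ≈ 10,804.5 × g
Your rotor: r = 109 mm = 10.9 cm
10,804.5 = 1.118 × 10⁻⁵ × 10.9 × N²
N² = 10,804.5 / (12.1862 × 10⁻⁵) = 88,661,765
N ≈ √88,661,765 ≈ 9,416.0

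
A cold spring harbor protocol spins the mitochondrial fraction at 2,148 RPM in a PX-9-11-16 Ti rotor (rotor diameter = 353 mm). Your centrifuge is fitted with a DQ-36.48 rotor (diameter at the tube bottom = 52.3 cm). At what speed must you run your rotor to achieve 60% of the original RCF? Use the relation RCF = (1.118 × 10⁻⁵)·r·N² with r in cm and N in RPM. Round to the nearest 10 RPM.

1370 RPM

Original rotor: r = 353 mm / 2 = 176.5 mm = 17.65 cm
RCF_original = 1.118 × 10⁻⁵ × 17.65 × (2148)² = 1.118 × 10⁻⁵ × 17.65 × 4,613,904 ≈ 910.4 × g
Target RCF = 0.6 × 910.4 ≈ 546.2 × g
Your rotor: r = 52.3 / 2 = 26.15 cm
546.2 = 1.118 × 10⁻⁵ × 26.15 × N²
N² = 546.2 / (29.2357 × 10⁻⁵) = 1,868,264
N ≈ √1,868,264 ≈ 1,366.8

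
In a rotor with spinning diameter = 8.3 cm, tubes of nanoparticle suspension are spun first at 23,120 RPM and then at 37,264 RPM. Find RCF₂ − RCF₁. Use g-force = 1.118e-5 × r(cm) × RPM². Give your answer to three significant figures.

≈ 39600 × g

r = 8.3 / 2 = 4.15 cm
RCF₁ = 1.118 × 10⁻⁵ × 4.15 × (23120)² = 1.118 × 10⁻⁵ × 4.15 × 534,534,400 ≈ 24,800.8 × g
RCF₂ = 1.118 × 10⁻⁵ × 4.15 × (37264)² = 1.118 × 10⁻⁵ × 4.15 × 1,388,605,696 ≈ 64,427.1 × g
Increase = 64,427.1 − 24,800.8 = 39,626.3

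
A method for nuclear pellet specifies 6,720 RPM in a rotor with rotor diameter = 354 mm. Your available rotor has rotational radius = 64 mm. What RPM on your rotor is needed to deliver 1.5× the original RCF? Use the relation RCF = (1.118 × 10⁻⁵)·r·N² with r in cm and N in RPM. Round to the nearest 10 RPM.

Original rotor: r = 354 mm / 2 = 177 mm = 17.7 cm
RCF_original = 1.118 × 10⁻⁵ × 17.7 × (6720)² = 1.118 × 10⁻⁵ × 17.7 × 45,158,400 ≈ 8,936.2 × g
Target RCF = 1.5 × 8,936.2 ≈ 13,404.3 × g
Your rotor: r = 64 mm = 6.4 cm
13,404.3 = 1.118 × 10⁻⁵ × 6.4 × N²
N² = 13,404.3 / (7.1552 × 10⁻⁵) = 187,336,483
N ≈ √187,336,483 ≈ 13,687.1

13690 RPM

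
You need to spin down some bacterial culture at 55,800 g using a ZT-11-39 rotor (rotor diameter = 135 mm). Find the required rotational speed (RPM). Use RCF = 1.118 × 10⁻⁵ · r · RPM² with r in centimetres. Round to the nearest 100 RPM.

r = 135 mm / 2 = 67.5 mm = 6.75 cm
RCF = 1.118 × 10⁻⁵ × r × N²
55,800 = 1.118 × 10⁻⁵ × 6.75 × N²
N² = 55,800 / (7.5465 × 10⁻⁵) = 739,415,623
N ≈ √739,415,623 ≈ 27,192.2

27200 RPM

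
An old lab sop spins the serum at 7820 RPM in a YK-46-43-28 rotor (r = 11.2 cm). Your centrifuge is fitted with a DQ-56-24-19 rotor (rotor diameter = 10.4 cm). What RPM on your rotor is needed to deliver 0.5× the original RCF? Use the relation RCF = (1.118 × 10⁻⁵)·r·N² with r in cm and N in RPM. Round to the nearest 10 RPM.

RCF = 1.118 × 10⁻⁵ × r × N²
RCF_original = 1.118 × 10⁻⁵ × 11.2 × (7820)² = 1.118 × 10⁻⁵ × 11.2 × 61,152,400 ≈ 7,657.3 × g
Target RCF = 0.5 × 7,657.3 ≈ 3,828.7 × g
Your rotor: r = 10.4 / 2 = 5.2 cm
3,828.7 = 1.118 × 10⁻⁵ × 5.2 × N²
N² = 3,828.7 / (5.8136 × 10⁻⁵) = 65,857,644
N ≈ √65,857,644 ≈ 8,115.3

8120 RPM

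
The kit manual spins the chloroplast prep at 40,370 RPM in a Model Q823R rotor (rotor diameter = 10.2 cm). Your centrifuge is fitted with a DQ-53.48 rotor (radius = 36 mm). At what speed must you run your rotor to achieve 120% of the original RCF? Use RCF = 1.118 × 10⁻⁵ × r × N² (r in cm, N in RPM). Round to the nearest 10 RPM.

Original rotor: r = 10.2 / 2 = 5.1 cm
RCF_original = 1.118 × 10⁻⁵ × 5.1 × (40370)² = 1.118 × 10⁻⁵ × 5.1 × 1,629,736,900 ≈ 92,924.3 × g
Target RCF = 1.2 × 92,924.3 ≈ 111,509.2 × g
Your rotor: r = 36 mm = 3.6 cm
111,509.2 = 1.118 × 10⁻⁵ × 3.6 × N²
N² = 111,509.2 / (4.0248 × 10⁻⁵) = 2,770,552,574
N ≈ √2,770,552,574 ≈ 52,636.0

52640 RPM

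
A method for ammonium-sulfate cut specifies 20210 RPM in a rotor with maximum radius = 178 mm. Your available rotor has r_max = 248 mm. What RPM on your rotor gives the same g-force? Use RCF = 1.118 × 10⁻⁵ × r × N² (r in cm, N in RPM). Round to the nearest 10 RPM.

Original rotor: r = 178 mm = 17.8 cm
RCF = 1.118 × 10⁻⁵ × r × N²
RCF_original = 1.118 × 10⁻⁵ × 17.8 × (20210)² = 1.118 × 10⁻⁵ × 17.8 × 408,444,100 ≈ 81,282 × g
Your rotor: r = 248 mm = 24.8 cm
81,282 = 1.118 × 10⁻⁵ × 24.8 × N²
N² = 81,282 / (27.7264 × 10⁻⁵) = 293,157,424
N ≈ √293,157,424 ≈ 17,121.8

≈ 17120 RPM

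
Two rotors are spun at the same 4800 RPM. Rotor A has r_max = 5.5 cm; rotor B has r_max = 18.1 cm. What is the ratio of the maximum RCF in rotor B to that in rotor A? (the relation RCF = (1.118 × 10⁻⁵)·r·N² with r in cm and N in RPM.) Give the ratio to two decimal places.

3.29

At fixed N, RCF ∝ r, so RCF_B/RCF_A = r_B/r_A = 18.1 / 5.5 = 3.2909.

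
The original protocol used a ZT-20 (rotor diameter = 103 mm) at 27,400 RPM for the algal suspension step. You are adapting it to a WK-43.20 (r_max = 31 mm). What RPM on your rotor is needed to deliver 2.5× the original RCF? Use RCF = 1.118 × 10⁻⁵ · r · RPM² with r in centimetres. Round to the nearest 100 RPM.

Original rotor: r = 103 mm / 2 = 51.5 mm = 5.15 cm
RCF = 1.118 × 10⁻⁵ × r × N²
RCF_original = 1.118 × 10⁻⁵ × 5.15 × (27400)² = 1.118 × 10⁻⁵ × 5.15 × 750,760,000 ≈ 43,226.5 × g
Target RCF = 2.5 × 43,226.5 ≈ 108,066.2 × g
Your rotor: r = 31 mm = 3.1 cm
108,066.2 = 1.118 × 10⁻⁵ × 3.1 × N²
N² = 108,066.2 / (3.4658 × 10⁻⁵) = 3,118,073,749
N ≈ √3,118,073,749 ≈ 55,839.7

55800 RPM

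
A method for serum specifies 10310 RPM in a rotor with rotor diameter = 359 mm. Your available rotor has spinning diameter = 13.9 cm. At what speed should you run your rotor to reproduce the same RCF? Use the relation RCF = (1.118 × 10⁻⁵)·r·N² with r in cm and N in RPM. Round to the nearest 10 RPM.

Original rotor: r = 359 mm / 2 = 179.5 mm = 17.95 cm
RCF_original = 1.118 × 10⁻⁵ × 17.95 × (10310)² = 1.118 × 10⁻⁵ × 17.95 × 106,296,100 ≈ 21,331.6 × g
Your rotor: r = 13.9 / 2 = 6.95 cm
21,331.6 = 1.118 × 10⁻⁵ × 6.95 × N²
N² = 21,331.6 / (7.7701 × 10⁻⁵) = 274,534,433
N ≈ √274,534,433 ≈ 16,569.1

≈ 16570 RPM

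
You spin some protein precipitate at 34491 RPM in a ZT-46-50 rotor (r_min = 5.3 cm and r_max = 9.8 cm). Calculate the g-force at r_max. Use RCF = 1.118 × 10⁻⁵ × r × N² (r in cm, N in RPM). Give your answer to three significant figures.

Use r_max = 9.8 cm.
RCF = 1.118 × 10⁻⁵ × r × N²
RCF = 1.118 × 10⁻⁵ × 9.8 × (34491)² = 1.118 × 10⁻⁵ × 9.8 × 1,189,629,081 ≈ 130,340.5 × g

RCF ≈ 130000 ×g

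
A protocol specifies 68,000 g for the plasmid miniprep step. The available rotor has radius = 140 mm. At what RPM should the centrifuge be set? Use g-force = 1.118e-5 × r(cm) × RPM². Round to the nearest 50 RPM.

r = 140 mm = 14.0 cm
68,000 = 1.118 × 10⁻⁵ × 14 × N²
N² = 68,000 / (15.652 × 10⁻⁵) = 434,449,272
N ≈ √434,449,272 ≈ 20,843.4

N ≈ 20850 RPM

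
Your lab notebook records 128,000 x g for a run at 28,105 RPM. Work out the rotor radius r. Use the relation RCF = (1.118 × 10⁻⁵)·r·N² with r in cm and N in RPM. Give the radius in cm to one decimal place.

14.5 cm

128000 = 1.118 × 10⁻⁵ × r × (28105)²
r = 128000 / (1.118 × 10⁻⁵ × 789,891,025) = 128000 / 8830.982 ≈ 14.494 cm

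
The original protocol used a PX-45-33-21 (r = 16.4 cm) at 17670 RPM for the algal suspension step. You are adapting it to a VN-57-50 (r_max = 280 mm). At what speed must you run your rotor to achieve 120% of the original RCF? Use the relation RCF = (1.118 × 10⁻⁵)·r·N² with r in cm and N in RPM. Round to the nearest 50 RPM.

≈ 14800 RPM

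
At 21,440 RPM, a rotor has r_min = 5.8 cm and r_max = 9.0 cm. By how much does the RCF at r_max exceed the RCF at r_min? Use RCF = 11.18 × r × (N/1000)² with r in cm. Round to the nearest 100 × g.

16400 ×g

ΔRCF = 11.18 × (r_max − r_min) × (N/1000)² = 11.18 × 3.2 × 459.6736 ≈ 16,445.3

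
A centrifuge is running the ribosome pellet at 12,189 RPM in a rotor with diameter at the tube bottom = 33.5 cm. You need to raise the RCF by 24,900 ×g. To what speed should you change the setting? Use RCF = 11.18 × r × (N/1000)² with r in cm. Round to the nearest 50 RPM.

≈ 16800 RPM

r = 33.5 / 2 = 16.75 cm
Current RCF = 11.18 × 16.75 × (12.189)² = 11.18 × 16.75 × 148.571721 ≈ 27,822.3 × g
Target RCF = 27,822.3 + 24,900 = 52,722.3 × g
(N/1000)² = 52,722.3 / 187.265 = 281.5385
N = 1000 × √281.5385 ≈ 16,779.1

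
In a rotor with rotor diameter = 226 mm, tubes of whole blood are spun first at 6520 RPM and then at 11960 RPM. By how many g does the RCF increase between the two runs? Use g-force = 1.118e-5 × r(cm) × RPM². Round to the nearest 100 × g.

12700 g

r = 226 mm / 2 = 113 mm = 11.3 cm
RCF₁ = 1.118 × 10⁻⁵ × 11.3 × (6520)² = 1.118 × 10⁻⁵ × 11.3 × 42,510,400 ≈ 5,370.5 × g
RCF₂ = 1.118 × 10⁻⁵ × 11.3 × (11960)² = 1.118 × 10⁻⁵ × 11.3 × 143,041,600 ≈ 18,071 × g
Increase = 18,071 − 5,370.5 = 12,700.5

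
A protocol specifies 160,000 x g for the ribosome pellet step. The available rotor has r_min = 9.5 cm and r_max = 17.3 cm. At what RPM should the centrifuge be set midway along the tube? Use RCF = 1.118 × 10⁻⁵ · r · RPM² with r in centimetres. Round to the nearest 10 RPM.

r_avg = (9.5 + 17.3) / 2 = 13.4 cm
RCF = 1.118 × 10⁻⁵ × r × N²
160,000 = 1.118 × 10⁻⁵ × 13.4 × N²
N² = 160,000 / (14.9812 × 10⁻⁵) = 1,068,005,233
N ≈ √1,068,005,233 ≈ 32,680.3

N ≈ 32680 RPM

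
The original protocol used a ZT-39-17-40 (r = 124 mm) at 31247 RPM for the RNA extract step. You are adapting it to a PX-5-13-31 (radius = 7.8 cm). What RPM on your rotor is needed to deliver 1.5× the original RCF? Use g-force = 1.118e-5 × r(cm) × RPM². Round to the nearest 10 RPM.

Original rotor: r = 124 mm = 12.4 cm
RCF_original = 1.118 × 10⁻⁵ × 12.4 × (31247)² = 1.118 × 10⁻⁵ × 12.4 × 976,375,009 ≈ 135,356.8 × g
Target RCF = 1.5 × 135,356.8 ≈ 203,035.2 × g
203,035.2 = 1.118 × 10⁻⁵ × 7.8 × N²
N² = 203,035.2 / (8.7204 × 10⁻⁵) = 2,328,278,519
N ≈ √2,328,278,519 ≈ 48,252.2

48250 RPM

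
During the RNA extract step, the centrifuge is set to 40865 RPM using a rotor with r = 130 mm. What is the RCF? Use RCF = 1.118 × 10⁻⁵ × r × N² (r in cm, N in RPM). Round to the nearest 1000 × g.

r = 130 mm = 13.0 cm
RCF = 1.118 × 10⁻⁵ × r × N²
RCF = 1.118 × 10⁻⁵ × 13 × (40865)² = 1.118 × 10⁻⁵ × 13 × 1,669,948,225 ≈ 242,710.3 × g

≈ 243000 ×g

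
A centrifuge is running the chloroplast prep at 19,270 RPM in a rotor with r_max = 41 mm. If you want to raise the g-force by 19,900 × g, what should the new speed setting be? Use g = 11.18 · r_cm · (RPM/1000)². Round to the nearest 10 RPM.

28380 RPM

r = 41 mm = 4.1 cm
Current RCF = 11.18 × 4.1 × (19.27)² = 11.18 × 4.1 × 371.3329 ≈ 17,021.2 × g
Target RCF = 17,021.2 + 19,900 = 36,921.2 × g
(N/1000)² = 36,921.2 / 45.838 = 805.4714
N = 1000 × √805.4714 ≈ 28,380.8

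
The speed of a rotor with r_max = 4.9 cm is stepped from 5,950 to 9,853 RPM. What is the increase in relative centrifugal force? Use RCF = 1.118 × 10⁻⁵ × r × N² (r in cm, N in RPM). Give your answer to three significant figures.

3380 ×g

RCF₁ = 1.118 × 10⁻⁵ × 4.9 × (5950)² = 1.118 × 10⁻⁵ × 4.9 × 35,402,500 ≈ 1,939.4 × g
RCF₂ = 1.118 × 10⁻⁵ × 4.9 × (9853)² = 1.118 × 10⁻⁵ × 4.9 × 97,081,609 ≈ 5,318.3 × g
Increase = 5,318.3 − 1,939.4 = 3,378.9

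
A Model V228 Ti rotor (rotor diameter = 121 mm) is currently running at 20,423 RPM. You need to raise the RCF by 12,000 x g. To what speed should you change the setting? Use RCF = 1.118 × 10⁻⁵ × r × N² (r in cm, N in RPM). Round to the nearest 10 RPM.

N₂ ≈ 24380 RPM

r = 121 mm / 2 = 60.5 mm = 6.05 cm
Current RCF = 1.118 × 10⁻⁵ × 6.05 × (20423)² = 1.118 × 10⁻⁵ × 6.05 × 417,098,929 ≈ 28,212.2 × g
Target RCF = 28,212.2 + 12,000 = 40,212.2 × g
N² = 40,212.2 / (6.7639 × 10⁻⁵) = 594,512,042
N ≈ √594,512,042 ≈ 24,382.6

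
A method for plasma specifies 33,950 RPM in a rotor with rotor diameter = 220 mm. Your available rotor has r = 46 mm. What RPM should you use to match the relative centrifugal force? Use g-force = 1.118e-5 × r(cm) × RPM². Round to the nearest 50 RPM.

52500 RPM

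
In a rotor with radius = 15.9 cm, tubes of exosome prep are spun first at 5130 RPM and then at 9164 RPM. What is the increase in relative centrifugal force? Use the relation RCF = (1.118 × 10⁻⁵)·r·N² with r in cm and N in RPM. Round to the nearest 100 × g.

10300 ×g

RCF₁ = 1.118 × 10⁻⁵ × 15.9 × (5130)² = 1.118 × 10⁻⁵ × 15.9 × 26,316,900 ≈ 4,678.1 × g
RCF₂ = 1.118 × 10⁻⁵ × 15.9 × (9164)² = 1.118 × 10⁻⁵ × 15.9 × 83,978,896 ≈ 14,928.3 × g
Increase = 14,928.3 − 4,678.1 = 10,250.2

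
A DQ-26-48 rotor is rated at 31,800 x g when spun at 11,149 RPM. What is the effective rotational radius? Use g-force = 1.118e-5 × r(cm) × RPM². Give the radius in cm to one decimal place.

31800 = 1.118 × 10⁻⁵ × r × (11149)²
r = 31800 / (1.118 × 10⁻⁵ × 124,300,201) = 31800 / 1389.676 ≈ 22.883 cm

22.9 cm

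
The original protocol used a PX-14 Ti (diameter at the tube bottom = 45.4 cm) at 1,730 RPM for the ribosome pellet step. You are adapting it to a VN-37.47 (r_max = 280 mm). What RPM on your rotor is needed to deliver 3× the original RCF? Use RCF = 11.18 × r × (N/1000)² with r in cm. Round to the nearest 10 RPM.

2700 RPM

Original rotor: r = 45.4 / 2 = 22.7 cm
RCF_original = 11.18 × 22.7 × (1.73)² = 11.18 × 22.7 × 2.9929 ≈ 759.6 × g
Target RCF = 3 × 759.6 ≈ 2,278.8 × g
Your rotor: r = 280 mm = 28.0 cm
2,278.8 = 11.18 × 28 × (N/1000)²
(N/1000)² = 2,278.8 / 313.04 = 7.279581
N = 1000 × √7.279581 ≈ 2,698.1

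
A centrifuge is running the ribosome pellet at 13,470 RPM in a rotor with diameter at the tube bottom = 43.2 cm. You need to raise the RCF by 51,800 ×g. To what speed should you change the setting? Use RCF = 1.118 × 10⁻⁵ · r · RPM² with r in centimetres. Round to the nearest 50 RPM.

r = 43.2 / 2 = 21.6 cm
Current RCF = 1.118 × 10⁻⁵ × 21.6 × (13470)² = 1.118 × 10⁻⁵ × 21.6 × 181,440,900 ≈ 43,815.8 × g
Target RCF = 43,815.8 + 51,800 = 95,615.8 × g
N² = 95,615.8 / (24.1488 × 10⁻⁵) = 395,944,312
N ≈ √395,944,312 ≈ 19,898.3

N₂ ≈ 19900 RPM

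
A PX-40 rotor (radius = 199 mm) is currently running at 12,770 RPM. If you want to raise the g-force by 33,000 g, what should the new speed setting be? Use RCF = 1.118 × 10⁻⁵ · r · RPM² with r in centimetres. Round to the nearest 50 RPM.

r = 199 mm = 19.9 cm
Current RCF = 1.118 × 10⁻⁵ × 19.9 × (12770)² = 1.118 × 10⁻⁵ × 19.9 × 163,072,900 ≈ 36,280.8 × g
Target RCF = 36,280.8 + 33,000 = 69,280.8 × g
N² = 69,280.8 / (22.2482 × 10⁻⁵) = 311,399,574
N ≈ √311,399,574 ≈ 17,646.5

N₂ ≈ 17650 RPM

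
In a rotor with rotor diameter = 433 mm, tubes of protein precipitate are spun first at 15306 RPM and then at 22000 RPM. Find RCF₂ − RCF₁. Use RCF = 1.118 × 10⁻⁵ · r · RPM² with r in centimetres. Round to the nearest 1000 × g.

r = 433 mm / 2 = 216.5 mm = 21.65 cm
RCF₁ = 1.118 × 10⁻⁵ × 21.65 × (15306)² = 1.118 × 10⁻⁵ × 21.65 × 234,273,636 ≈ 56,705.2 × g
RCF₂ = 1.118 × 10⁻⁵ × 21.65 × (22000)² = 1.118 × 10⁻⁵ × 21.65 × 484,000,000 ≈ 117,150.7 × g
Increase = 117,150.7 − 56,705.2 = 60,445.5

60000 x g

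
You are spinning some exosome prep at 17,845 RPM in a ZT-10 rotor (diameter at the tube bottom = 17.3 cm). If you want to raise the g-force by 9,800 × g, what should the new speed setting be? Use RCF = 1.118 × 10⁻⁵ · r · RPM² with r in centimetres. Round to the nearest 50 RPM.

20500 RPM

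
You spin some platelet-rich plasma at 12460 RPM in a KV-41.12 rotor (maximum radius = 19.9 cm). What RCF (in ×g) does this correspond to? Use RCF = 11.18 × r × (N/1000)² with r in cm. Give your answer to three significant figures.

≈ 34500 ×g

RCF = 11.18 × 19.9 × (12.46)² = 11.18 × 19.9 × 155.2516 ≈ 34,540.7 × g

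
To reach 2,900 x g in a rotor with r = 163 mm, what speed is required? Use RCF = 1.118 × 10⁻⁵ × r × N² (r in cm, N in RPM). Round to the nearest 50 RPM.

r = 163 mm = 16.3 cm
2,900 = 1.118 × 10⁻⁵ × 16.3 × N²
N² = 2,900 / (18.2234 × 10⁻⁵) = 15,913,606
N ≈ √15,913,606 ≈ 3,989.2

N ≈ 4000 RPM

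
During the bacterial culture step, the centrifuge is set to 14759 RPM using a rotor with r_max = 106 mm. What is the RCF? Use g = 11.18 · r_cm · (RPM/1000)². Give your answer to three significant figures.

RCF ≈ 25800 ×g

r = 106 mm = 10.6 cm
RCF = 11.18 × 10.6 × (14.759)² = 11.18 × 10.6 × 217.828081 ≈ 25,814.4 × g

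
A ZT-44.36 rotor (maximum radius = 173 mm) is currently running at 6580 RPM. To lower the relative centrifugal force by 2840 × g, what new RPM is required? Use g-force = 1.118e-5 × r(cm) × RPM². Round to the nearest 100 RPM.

r = 173 mm = 17.3 cm
Current RCF = 1.118 × 10⁻⁵ × 17.3 × (6580)² = 1.118 × 10⁻⁵ × 17.3 × 43,296,400 ≈ 8,374.1 × g
Target RCF = 8,374.1 − 2,840 = 5,534.1 × g
N² = 5,534.1 / (19.3414 × 10⁻⁵) = 28,612,717
N ≈ √28,612,717 ≈ 5,349.1

≈ 5300 RPM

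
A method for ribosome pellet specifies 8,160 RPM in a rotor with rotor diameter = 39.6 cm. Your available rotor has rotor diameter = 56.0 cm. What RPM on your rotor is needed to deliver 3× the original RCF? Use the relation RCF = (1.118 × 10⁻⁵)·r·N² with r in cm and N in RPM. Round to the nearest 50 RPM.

≈ 11900 RPM

Original rotor: r = 39.6 / 2 = 19.8 cm
RCF = 1.118 × 10⁻⁵ × r × N²
RCF_original = 1.118 × 10⁻⁵ × 19.8 × (8160)² = 1.118 × 10⁻⁵ × 19.8 × 66,585,600 ≈ 14,739.7 × g
Target RCF = 3 × 14,739.7 ≈ 44,219.1 × g
Your rotor: r = 56.0 / 2 = 28 cm
44,219.1 = 1.118 × 10⁻⁵ × 28 × N²
N² = 44,219.1 / (31.304 × 10⁻⁵) = 141,257,028
N ≈ √141,257,028 ≈ 11,885.2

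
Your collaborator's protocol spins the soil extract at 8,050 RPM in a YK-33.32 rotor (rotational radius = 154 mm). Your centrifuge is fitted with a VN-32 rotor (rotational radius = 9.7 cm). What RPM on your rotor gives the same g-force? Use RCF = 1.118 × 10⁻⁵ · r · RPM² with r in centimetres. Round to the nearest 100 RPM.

10100 RPM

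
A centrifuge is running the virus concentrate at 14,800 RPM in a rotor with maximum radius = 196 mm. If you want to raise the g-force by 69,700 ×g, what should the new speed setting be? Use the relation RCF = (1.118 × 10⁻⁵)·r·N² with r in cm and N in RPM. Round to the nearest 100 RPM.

23200 RPM

r = 196 mm = 19.6 cm
Current RCF = 1.118 × 10⁻⁵ × 19.6 × (14800)² = 1.118 × 10⁻⁵ × 19.6 × 219,040,000 ≈ 47,997.8 × g
Target RCF = 47,997.8 + 69,700 = 117,697.8 × g
N² = 117,697.8 / (21.9128 × 10⁻⁵) = 537,118,944
N ≈ √537,118,944 ≈ 23,175.8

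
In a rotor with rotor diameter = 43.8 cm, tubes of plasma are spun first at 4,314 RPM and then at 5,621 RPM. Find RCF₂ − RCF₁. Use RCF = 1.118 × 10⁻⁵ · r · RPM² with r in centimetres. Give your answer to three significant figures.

r = 43.8 / 2 = 21.9 cm
RCF₁ = 1.118 × 10⁻⁵ × 21.9 × (4314)² = 1.118 × 10⁻⁵ × 21.9 × 18,610,596 ≈ 4,556.7 × g
RCF₂ = 1.118 × 10⁻⁵ × 21.9 × (5621)² = 1.118 × 10⁻⁵ × 21.9 × 31,595,641 ≈ 7,735.9 × g
Increase = 7,735.9 − 4,556.7 = 3,179.2

≈ 3180 g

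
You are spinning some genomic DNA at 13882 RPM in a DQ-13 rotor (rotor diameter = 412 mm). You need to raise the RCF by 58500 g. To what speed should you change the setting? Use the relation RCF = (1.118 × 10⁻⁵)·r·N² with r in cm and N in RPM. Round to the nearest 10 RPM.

r = 412 mm / 2 = 206 mm = 20.6 cm
Current RCF = 1.118 × 10⁻⁵ × 20.6 × (13882)² = 1.118 × 10⁻⁵ × 20.6 × 192,709,924 ≈ 44,382.6 × g
Target RCF = 44,382.6 + 58,500 = 102,882.6 × g
N² = 102,882.6 / (23.0308 × 10⁻⁵) = 446,717,439
N ≈ √446,717,439 ≈ 21,135.7

≈ 21140 RPM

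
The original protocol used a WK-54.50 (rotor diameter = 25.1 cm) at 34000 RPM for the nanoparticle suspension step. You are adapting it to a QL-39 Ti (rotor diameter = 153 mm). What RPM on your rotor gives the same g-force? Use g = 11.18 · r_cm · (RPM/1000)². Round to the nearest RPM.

Original rotor: r = 25.1 / 2 = 12.55 cm
RCF_original = 11.18 × 12.55 × (34)² = 11.18 × 12.55 × 1,156 ≈ 162,197.2 × g
Your rotor: r = 153 mm / 2 = 76.5 mm = 7.65 cm
162,197.2 = 11.18 × 7.65 × (N/1000)²
(N/1000)² = 162,197.2 / 85.527 = 1896.444
N = 1000 × √1896.444 ≈ 43,548.2

43548 RPM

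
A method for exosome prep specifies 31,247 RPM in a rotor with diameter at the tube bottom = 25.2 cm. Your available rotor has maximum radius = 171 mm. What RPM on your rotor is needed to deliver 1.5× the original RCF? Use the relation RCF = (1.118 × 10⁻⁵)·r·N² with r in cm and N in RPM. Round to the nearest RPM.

32850 RPM

Original rotor: r = 25.2 / 2 = 12.6 cm
RCF_original = 1.118 × 10⁻⁵ × 12.6 × (31247)² = 1.118 × 10⁻⁵ × 12.6 × 976,375,009 ≈ 137,540 × g
Target RCF = 1.5 × 137,540 ≈ 206,310 × g
Your rotor: r = 171 mm = 17.1 cm
206,310 = 1.118 × 10⁻⁵ × 17.1 × N²
N² = 206,310 / (19.1178 × 10⁻⁵) = 1,079,151,367
N ≈ √1,079,151,367 ≈ 32,850.4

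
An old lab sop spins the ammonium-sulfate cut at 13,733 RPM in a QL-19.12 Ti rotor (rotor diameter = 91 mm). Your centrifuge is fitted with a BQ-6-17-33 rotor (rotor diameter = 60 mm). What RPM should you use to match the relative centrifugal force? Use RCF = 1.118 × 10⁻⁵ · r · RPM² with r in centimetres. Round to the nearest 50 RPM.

Original rotor: r = 91 mm / 2 = 45.5 mm = 4.55 cm
RCF = 1.118 × 10⁻⁵ × r × N²
RCF_original = 1.118 × 10⁻⁵ × 4.55 × (13733)² = 1.118 × 10⁻⁵ × 4.55 × 188,595,289 ≈ 9,593.7 × g
Your rotor: r = 60 mm / 2 = 30 mm = 3 cm
9,593.7 = 1.118 × 10⁻⁵ × 3 × N²
N² = 9,593.7 / (3.354 × 10⁻⁵) = 286,037,567
N ≈ √286,037,567 ≈ 16,912.6

≈ 16900 RPM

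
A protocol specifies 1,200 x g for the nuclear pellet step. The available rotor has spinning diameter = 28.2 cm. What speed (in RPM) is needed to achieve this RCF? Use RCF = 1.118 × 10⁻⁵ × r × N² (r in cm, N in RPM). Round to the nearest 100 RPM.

r = 28.2 / 2 = 14.1 cm
RCF = 1.118 × 10⁻⁵ × r × N²
1,200 = 1.118 × 10⁻⁵ × 14.1 × N²
N² = 1,200 / (15.7638 × 10⁻⁵) = 7,612,378
N ≈ √7,612,378 ≈ 2,759.1

2800 RPM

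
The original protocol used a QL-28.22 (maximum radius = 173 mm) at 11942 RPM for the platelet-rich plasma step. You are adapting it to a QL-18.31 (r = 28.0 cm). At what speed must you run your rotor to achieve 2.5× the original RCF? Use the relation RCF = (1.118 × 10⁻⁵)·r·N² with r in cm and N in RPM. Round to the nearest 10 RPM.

≈ 14840 RPM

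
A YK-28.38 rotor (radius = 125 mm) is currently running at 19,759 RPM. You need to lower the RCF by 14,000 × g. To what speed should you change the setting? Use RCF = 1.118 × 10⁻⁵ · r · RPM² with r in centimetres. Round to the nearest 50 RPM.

r = 125 mm = 12.5 cm
Current RCF = 1.118 × 10⁻⁵ × 12.5 × (19759)² = 1.118 × 10⁻⁵ × 12.5 × 390,418,081 ≈ 54,560.9 × g
Target RCF = 54,560.9 − 14,000 = 40,560.9 × g
N² = 40,560.9 / (13.975 × 10⁻⁵) = 290,238,998
N ≈ √290,238,998 ≈ 17,036.4

≈ 17050 RPM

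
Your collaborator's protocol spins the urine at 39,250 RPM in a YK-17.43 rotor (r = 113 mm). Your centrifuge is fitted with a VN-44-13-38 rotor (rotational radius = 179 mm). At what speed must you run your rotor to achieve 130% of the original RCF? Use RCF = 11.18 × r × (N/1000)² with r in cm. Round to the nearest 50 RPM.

35550 RPM

Original rotor: r = 113 mm = 11.3 cm
RCF_original = 11.18 × 11.3 × (39.25)² = 11.18 × 11.3 × 1,540.5625 ≈ 194,625.4 × g
Target RCF = 1.3 × 194,625.4 ≈ 253,013 × g
Your rotor: r = 179 mm = 17.9 cm
253,013 = 11.18 × 17.9 × (N/1000)²
(N/1000)² = 253,013 / 200.122 = 1264.294
N = 1000 × √1264.294 ≈ 35,556.9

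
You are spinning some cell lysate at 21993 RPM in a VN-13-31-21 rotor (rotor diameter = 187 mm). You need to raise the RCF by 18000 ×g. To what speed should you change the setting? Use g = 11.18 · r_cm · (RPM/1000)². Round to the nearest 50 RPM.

r = 187 mm / 2 = 93.5 mm = 9.35 cm
Current RCF = 11.18 × 9.35 × (21.993)² = 11.18 × 9.35 × 483.692049 ≈ 50,561.8 × g
Target RCF = 50,561.8 + 18,000 = 68,561.8 × g
(N/1000)² = 68,561.8 / 104.533 = 655.8867
N = 1000 × √655.8867 ≈ 25,610.3

≈ 25600 RPM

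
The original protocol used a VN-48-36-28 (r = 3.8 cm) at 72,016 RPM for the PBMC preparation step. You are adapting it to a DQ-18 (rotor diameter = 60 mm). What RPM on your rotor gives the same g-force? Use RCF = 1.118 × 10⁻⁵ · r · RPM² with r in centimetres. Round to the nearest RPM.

RCF_original = 1.118 × 10⁻⁵ × 3.8 × (72016)² = 1.118 × 10⁻⁵ × 3.8 × 5,186,304,256 ≈ 220,335 × g
Your rotor: r = 60 mm / 2 = 30 mm = 3 cm
220,335 = 1.118 × 10⁻⁵ × 3 × N²
N² = 220,335 / (3.354 × 10⁻⁵) = 6,569,320,215
N ≈ √6,569,320,215 ≈ 81,051.3

81051 RPM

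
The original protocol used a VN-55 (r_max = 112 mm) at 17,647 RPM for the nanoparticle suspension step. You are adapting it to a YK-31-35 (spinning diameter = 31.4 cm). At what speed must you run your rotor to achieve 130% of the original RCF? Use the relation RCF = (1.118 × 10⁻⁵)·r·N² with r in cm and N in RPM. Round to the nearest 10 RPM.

Original rotor: r = 112 mm = 11.2 cm
RCF_original = 1.118 × 10⁻⁵ × 11.2 × (17647)² = 1.118 × 10⁻⁵ × 11.2 × 311,416,609 ≈ 38,994.3 × g
Target RCF = 1.3 × 38,994.3 ≈ 50,692.6 × g
Your rotor: r = 31.4 / 2 = 15.7 cm
50,692.6 = 1.118 × 10⁻⁵ × 15.7 × N²
N² = 50,692.6 / (17.5526 × 10⁻⁵) = 288,803,938
N ≈ √288,803,938 ≈ 16,994.2

16990 RPM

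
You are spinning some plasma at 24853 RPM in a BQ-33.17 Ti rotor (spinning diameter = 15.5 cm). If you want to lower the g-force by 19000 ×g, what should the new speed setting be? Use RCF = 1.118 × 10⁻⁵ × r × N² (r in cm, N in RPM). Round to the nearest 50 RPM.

r = 15.5 / 2 = 7.75 cm
Current RCF = 1.118 × 10⁻⁵ × 7.75 × (24853)² = 1.118 × 10⁻⁵ × 7.75 × 617,671,609 ≈ 53,518.2 × g
Target RCF = 53,518.2 − 19,000 = 34,518.2 × g
N² = 34,518.2 / (8.6645 × 10⁻⁵) = 398,386,520
N ≈ √398,386,520 ≈ 19,959.6

N₂ ≈ 19950 RPM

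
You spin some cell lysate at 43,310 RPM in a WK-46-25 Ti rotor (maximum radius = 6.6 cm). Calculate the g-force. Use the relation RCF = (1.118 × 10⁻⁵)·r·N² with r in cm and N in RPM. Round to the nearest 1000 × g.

RCF = 1.118 × 10⁻⁵ × r × N²
RCF = 1.118 × 10⁻⁵ × 6.6 × (43310)² = 1.118 × 10⁻⁵ × 6.6 × 1,875,756,100 ≈ 138,408.3 × g

138000 × g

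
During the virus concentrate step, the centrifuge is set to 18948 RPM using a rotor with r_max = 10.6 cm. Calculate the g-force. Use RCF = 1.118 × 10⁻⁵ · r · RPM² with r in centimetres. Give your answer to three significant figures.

≈ 42500 x g

RCF = 1.118 × 10⁻⁵ × 10.6 × (18948)² = 1.118 × 10⁻⁵ × 10.6 × 359,026,704 ≈ 42,547.5 × g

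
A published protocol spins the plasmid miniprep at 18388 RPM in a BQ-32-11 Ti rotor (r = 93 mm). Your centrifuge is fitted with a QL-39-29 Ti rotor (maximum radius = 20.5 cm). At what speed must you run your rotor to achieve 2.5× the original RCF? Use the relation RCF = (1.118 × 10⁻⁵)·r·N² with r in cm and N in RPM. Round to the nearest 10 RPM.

19580 RPM

Original rotor: r = 93 mm = 9.3 cm
RCF = 1.118 × 10⁻⁵ × r × N²
RCF_original = 1.118 × 10⁻⁵ × 9.3 × (18388)² = 1.118 × 10⁻⁵ × 9.3 × 338,118,544 ≈ 35,155.5 × g
Target RCF = 2.5 × 35,155.5 ≈ 87,888.8 × g
87,888.8 = 1.118 × 10⁻⁵ × 20.5 × N²
N² = 87,888.8 / (22.919 × 10⁻⁵) = 383,475,719
N ≈ √383,475,719 ≈ 19,582.5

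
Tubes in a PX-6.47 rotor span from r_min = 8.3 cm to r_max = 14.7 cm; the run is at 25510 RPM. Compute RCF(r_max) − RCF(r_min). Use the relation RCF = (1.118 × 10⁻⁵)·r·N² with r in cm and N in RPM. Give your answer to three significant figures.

≈ 46600 x g

RCF_max = 1.118 × 10⁻⁵ × 14.7 × (25510)² = 1.118 × 10⁻⁵ × 14.7 × 650,760,100 ≈ 106,949.8 × g
RCF_min = 1.118 × 10⁻⁵ × 8.3 × (25510)² = 1.118 × 10⁻⁵ × 8.3 × 650,760,100 ≈ 60,386.6 × g
ΔRCF = 106,949.8 − 60,386.6 = 46,563.2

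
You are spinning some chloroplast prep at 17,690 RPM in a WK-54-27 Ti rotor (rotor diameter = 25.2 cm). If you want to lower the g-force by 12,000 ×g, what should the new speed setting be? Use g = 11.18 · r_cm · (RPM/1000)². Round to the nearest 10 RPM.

r = 25.2 / 2 = 12.6 cm
Current RCF = 11.18 × 12.6 × (17.69)² = 11.18 × 12.6 × 312.9361 ≈ 44,082.7 × g
Target RCF = 44,082.7 − 12,000 = 32,082.7 × g
(N/1000)² = 32,082.7 / 140.868 = 227.7501
N = 1000 × √227.7501 ≈ 15,091.4

N₂ ≈ 15090 RPM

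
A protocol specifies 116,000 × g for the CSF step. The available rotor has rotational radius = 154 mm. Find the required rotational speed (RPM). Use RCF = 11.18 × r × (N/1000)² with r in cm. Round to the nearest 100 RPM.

N ≈ 26000 RPM

r = 154 mm = 15.4 cm
116,000 = 11.18 × 15.4 × (N/1000)²
(N/1000)² = 116,000 / 172.172 = 673.7449
N = 1000 × √673.7449 ≈ 25,956.6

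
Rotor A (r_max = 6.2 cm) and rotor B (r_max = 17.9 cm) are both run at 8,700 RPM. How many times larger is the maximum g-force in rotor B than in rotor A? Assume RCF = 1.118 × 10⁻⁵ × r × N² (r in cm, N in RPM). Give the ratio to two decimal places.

2.89

At fixed N, RCF ∝ r, so RCF_B/RCF_A = r_B/r_A = 17.9 / 6.2 = 2.8871.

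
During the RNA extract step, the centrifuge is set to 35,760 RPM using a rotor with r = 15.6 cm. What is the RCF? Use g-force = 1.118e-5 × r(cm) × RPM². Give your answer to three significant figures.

≈ 223000 × g

RCF = 1.118 × 10⁻⁵ × 15.6 × (35760)² = 1.118 × 10⁻⁵ × 15.6 × 1,278,777,600 ≈ 223,029 × g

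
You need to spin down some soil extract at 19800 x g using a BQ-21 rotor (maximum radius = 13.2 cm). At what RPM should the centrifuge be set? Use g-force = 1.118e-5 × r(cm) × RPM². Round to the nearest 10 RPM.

RCF = 1.118 × 10⁻⁵ × r × N²
19,800 = 1.118 × 10⁻⁵ × 13.2 × N²
N² = 19,800 / (14.7576 × 10⁻⁵) = 134,168,157
N ≈ √134,168,157 ≈ 11,583.1

≈ 11580 RPM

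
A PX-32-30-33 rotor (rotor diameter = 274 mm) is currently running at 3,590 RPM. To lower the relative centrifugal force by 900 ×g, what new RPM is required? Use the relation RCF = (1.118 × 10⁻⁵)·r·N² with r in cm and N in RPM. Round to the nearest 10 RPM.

r = 274 mm / 2 = 137 mm = 13.7 cm
Current RCF = 1.118 × 10⁻⁵ × 13.7 × (3590)² = 1.118 × 10⁻⁵ × 13.7 × 12,888,100 ≈ 1,974 × g
Target RCF = 1,974 − 900 = 1,074 × g
N² = 1,074 / (15.3166 × 10⁻⁵) = 7,012,000
N ≈ √7,012,000 ≈ 2,648.0

2650 RPM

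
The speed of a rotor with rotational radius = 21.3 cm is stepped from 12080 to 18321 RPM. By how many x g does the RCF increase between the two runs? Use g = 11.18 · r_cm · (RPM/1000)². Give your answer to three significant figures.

RCF₁ = 11.18 × 21.3 × (12.08)² = 11.18 × 21.3 × 145.9264 ≈ 34,750 × g
RCF₂ = 11.18 × 21.3 × (18.321)² = 11.18 × 21.3 × 335.659041 ≈ 79,931.8 × g
Increase = 79,931.8 − 34,750 = 45,181.8

≈ 45200 x g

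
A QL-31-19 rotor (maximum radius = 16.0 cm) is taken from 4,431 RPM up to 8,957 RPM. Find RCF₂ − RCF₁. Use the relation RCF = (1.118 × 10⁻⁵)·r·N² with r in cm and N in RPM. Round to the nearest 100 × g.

10800 ×g

RCF₁ = 1.118 × 10⁻⁵ × 16 × (4431)² = 1.118 × 10⁻⁵ × 16 × 19,633,761 ≈ 3,512.1 × g
RCF₂ = 1.118 × 10⁻⁵ × 16 × (8957)² = 1.118 × 10⁻⁵ × 16 × 80,227,849 ≈ 14,351.2 × g
Increase = 14,351.2 − 3,512.1 = 10,839.1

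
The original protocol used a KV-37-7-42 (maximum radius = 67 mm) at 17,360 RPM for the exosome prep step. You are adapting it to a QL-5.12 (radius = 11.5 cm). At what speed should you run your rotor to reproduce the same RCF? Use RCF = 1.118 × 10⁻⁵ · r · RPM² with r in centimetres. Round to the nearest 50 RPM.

≈ 13250 RPM

Original rotor: r = 67 mm = 6.7 cm
RCF_original = 1.118 × 10⁻⁵ × 6.7 × (17360)² = 1.118 × 10⁻⁵ × 6.7 × 301,369,600 ≈ 22,574.4 × g
22,574.4 = 1.118 × 10⁻⁵ × 11.5 × N²
N² = 22,574.4 / (12.857 × 10⁻⁵) = 175,580,618
N ≈ √175,580,618 ≈ 13,250.7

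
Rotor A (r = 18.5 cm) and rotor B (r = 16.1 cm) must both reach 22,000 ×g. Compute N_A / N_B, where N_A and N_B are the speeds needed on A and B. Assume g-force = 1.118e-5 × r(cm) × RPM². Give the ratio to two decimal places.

At fixed RCF, N ∝ 1/√r, so N_A/N_B = √(r_B/r_A) = √(16.1/18.5) = √0.870270 = 0.9329.

0.93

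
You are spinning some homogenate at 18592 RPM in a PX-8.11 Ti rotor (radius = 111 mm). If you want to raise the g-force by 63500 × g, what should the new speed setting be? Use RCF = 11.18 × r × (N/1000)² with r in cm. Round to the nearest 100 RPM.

≈ 29300 RPM

r = 111 mm = 11.1 cm
Current RCF = 11.18 × 11.1 × (18.592)² = 11.18 × 11.1 × 345.662464 ≈ 42,896 × g
Target RCF = 42,896 + 63,500 = 106,396 × g
(N/1000)² = 106,396 / 124.098 = 857.3547
N = 1000 × √857.3547 ≈ 29,280.6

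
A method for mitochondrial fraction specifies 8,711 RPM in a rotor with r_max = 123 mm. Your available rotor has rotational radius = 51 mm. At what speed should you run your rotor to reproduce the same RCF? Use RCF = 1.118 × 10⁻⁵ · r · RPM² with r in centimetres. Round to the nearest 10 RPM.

13530 RPM

Original rotor: r = 123 mm = 12.3 cm
RCF = 1.118 × 10⁻⁵ × r × N²
RCF_original = 1.118 × 10⁻⁵ × 12.3 × (8711)² = 1.118 × 10⁻⁵ × 12.3 × 75,881,521 ≈ 10,434.8 × g
Your rotor: r = 51 mm = 5.1 cm
10,434.8 = 1.118 × 10⁻⁵ × 5.1 × N²
N² = 10,434.8 / (5.7018 × 10⁻⁵) = 183,008,874
N ≈ √183,008,874 ≈ 13,528.1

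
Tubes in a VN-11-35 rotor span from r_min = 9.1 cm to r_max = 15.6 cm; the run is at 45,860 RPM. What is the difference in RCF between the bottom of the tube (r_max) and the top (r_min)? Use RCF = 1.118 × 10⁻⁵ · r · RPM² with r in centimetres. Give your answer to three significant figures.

ΔRCF ≈ 153000 ×g

RCF_max = 1.118 × 10⁻⁵ × 15.6 × (45860)² = 1.118 × 10⁻⁵ × 15.6 × 2,103,139,600 ≈ 366,804.4 × g
RCF_min = 1.118 × 10⁻⁵ × 9.1 × (45860)² = 1.118 × 10⁻⁵ × 9.1 × 2,103,139,600 ≈ 213,969.2 × g
ΔRCF = 366,804.4 − 213,969.2 = 152,835.2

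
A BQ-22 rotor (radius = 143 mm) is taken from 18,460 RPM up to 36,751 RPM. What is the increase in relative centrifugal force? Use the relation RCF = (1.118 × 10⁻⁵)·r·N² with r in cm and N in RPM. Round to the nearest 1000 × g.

r = 143 mm = 14.3 cm
RCF₁ = 1.118 × 10⁻⁵ × 14.3 × (18460)² = 1.118 × 10⁻⁵ × 14.3 × 340,771,600 ≈ 54,480.5 × g
RCF₂ = 1.118 × 10⁻⁵ × 14.3 × (36751)² = 1.118 × 10⁻⁵ × 14.3 × 1,350,636,001 ≈ 215,931.6 × g
Increase = 215,931.6 − 54,480.5 = 161,451.1

161000 × g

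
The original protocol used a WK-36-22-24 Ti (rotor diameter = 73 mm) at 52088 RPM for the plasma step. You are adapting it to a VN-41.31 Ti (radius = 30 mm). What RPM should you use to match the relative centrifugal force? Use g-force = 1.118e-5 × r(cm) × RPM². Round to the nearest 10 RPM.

Original rotor: r = 73 mm / 2 = 36.5 mm = 3.65 cm
RCF = 1.118 × 10⁻⁵ × r × N²
RCF_original = 1.118 × 10⁻⁵ × 3.65 × (52088)² = 1.118 × 10⁻⁵ × 3.65 × 2,713,159,744 ≈ 110,715.9 × g
Your rotor: r = 30 mm = 3.0 cm
110,715.9 = 1.118 × 10⁻⁵ × 3 × N²
N² = 110,715.9 / (3.354 × 10⁻⁵) = 3,301,010,733
N ≈ √3,301,010,733 ≈ 57,454.4

≈ 57450 RPM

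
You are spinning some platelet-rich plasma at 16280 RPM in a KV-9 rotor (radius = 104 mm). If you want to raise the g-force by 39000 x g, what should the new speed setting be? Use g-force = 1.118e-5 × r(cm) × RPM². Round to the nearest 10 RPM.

r = 104 mm = 10.4 cm
Current RCF = 1.118 × 10⁻⁵ × 10.4 × (16280)² = 1.118 × 10⁻⁵ × 10.4 × 265,038,400 ≈ 30,816.5 × g
Target RCF = 30,816.5 + 39,000 = 69,816.5 × g
N² = 69,816.5 / (11.6272 × 10⁻⁵) = 600,458,408
N ≈ √600,458,408 ≈ 24,504.3

24500 RPM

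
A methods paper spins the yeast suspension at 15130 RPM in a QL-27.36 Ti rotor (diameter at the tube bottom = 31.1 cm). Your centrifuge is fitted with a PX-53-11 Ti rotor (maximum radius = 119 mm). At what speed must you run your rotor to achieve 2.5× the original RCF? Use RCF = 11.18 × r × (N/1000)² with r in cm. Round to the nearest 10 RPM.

≈ 27350 RPM

Original rotor: r = 31.1 / 2 = 15.55 cm
RCF_original = 11.18 × 15.55 × (15.13)² = 11.18 × 15.55 × 228.9169 ≈ 39,797 × g
Target RCF = 2.5 × 39,797 ≈ 99,492.5 × g
Your rotor: r = 119 mm = 11.9 cm
99,492.5 = 11.18 × 11.9 × (N/1000)²
(N/1000)² = 99,492.5 / 133.042 = 747.8278
N = 1000 × √747.8278 ≈ 27,346.4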